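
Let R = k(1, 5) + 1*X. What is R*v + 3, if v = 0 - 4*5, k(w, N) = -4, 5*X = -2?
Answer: 91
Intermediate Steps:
X = -⅖ (X = (⅕)*(-2) = -⅖ ≈ -0.40000)
v = -20 (v = 0 - 20 = -20)
R = -22/5 (R = -4 + 1*(-⅖) = -4 - ⅖ = -22/5 ≈ -4.4000)
R*v + 3 = -22/5*(-20) + 3 = 88 + 3 = 91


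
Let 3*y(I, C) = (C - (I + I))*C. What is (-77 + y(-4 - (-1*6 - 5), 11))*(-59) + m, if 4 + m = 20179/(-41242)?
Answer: 12584901/2426 ≈ 5187.5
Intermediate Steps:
y(I, C) = C*(C - 2*I)/3 (y(I, C) = ((C - (I + I))*C)/3 = ((C - 2*I)*C)/3 = (C*(C - 2*I))/3 = C*(C - 2*I)/3)
m = -10891/2426 (m = -4 + 20179/(-41242) = -4 + 20179*(-1/41242) = -4 - 1187/2426 = -10891/2426 ≈ -4.4893)
(-77 + y(-4 - (-1*6 - 5), 11))*(-59) + m = (-77 + (1/3)*11*(11 - 2*(-4 - (-1*6 - 5))))*(-59) - 10891/2426 = (-77 + (1/3)*11*(11 - 2*(-4 - (-6 - 5))))*(-59) - 10891/2426 = (-77 + (1/3)*11*(11 - 2*(-4 - 1*(-11))))*(-59) - 10891/2426 = (-77 + (1/3)*11*(11 - 2*(-4 + 11)))*(-59) - 10891/2426 = (-77 + (1/3)*11*(11 - 2*7))*(-59) - 10891/2426 = (-77 + (1/3)*11*(11 - 14))*(-59) - 10891/2426 = (-77 + (1/3)*11*(-3))*(-59) - 10891/2426 = (-77 - 11)*(-59) - 10891/2426 = -88*(-59) - 10891/2426 = 5192 - 10891/2426 = 12584901/2426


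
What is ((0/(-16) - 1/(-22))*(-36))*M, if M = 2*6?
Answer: -216/11 ≈ -19.636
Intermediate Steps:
M = 12
((0/(-16) - 1/(-22))*(-36))*M = ((0/(-16) - 1/(-22))*(-36))*12 = ((0*(-1/16) - 1*(-1/22))*(-36))*12 = ((0 + 1/22)*(-36))*12 = ((1/22)*(-36))*12 = -18/11*12 = -216/11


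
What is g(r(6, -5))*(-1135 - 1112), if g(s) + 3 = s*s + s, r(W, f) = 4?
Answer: -38199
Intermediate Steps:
g(s) = -3 + s + s**2 (g(s) = -3 + (s*s + s) = -3 + (s**2 + s) = -3 + (s + s**2) = -3 + s + s**2)
g(r(6, -5))*(-1135 - 1112) = (-3 + 4 + 4**2)*(-1135 - 1112) = (-3 + 4 + 16)*(-2247) = 17*(-2247) = -38199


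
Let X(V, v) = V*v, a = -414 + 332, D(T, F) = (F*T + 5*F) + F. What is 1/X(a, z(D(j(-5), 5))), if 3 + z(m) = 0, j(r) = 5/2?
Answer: 1/246 ≈ 0.0040650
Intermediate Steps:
j(r) = 5/2 (j(r) = 5*(½) = 5/2)
D(T, F) = 6*F + F*T (D(T, F) = (5*F + F*T) + F = 6*F + F*T)
z(m) = -3 (z(m) = -3 + 0 = -3)
a = -82
1/X(a, z(D(j(-5), 5))) = 1/(-82*(-3)) = 1/246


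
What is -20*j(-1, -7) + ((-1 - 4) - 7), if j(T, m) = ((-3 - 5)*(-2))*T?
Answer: 308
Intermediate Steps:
j(T, m) = 16*T (j(T, m) = (-8*(-2))*T = 16*T)
-20*j(-1, -7) + ((-1 - 4) - 7) = -320*(-1) + ((-1 - 4) - 7) = -20*(-16) + (-5 - 7) = 320 - 12 = 308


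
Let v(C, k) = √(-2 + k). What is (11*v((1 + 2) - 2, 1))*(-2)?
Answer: -22*I ≈ -22.0*I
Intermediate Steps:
(11*v((1 + 2) - 2, 1))*(-2) = (11*√(-2 + 1))*(-2) = (11*√(-1))*(-2) = (11*I)*(-2) = -22*I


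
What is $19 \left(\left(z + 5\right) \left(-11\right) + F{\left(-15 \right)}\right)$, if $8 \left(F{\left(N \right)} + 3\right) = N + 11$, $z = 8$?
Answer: $- \frac{5567}{2} \approx -2783.5$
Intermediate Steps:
$F{\left(N \right)} = - \frac{13}{8} + \frac{N}{8}$ ($F{\left(N \right)} = -3 + \frac{N + 11}{8} = -3 + \frac{11 + N}{8} = -3 + \left(\frac{11}{8} + \frac{N}{8}\right) = - \frac{13}{8} + \frac{N}{8}$)
$19 \left(\left(z + 5\right) \left(-11\right) + F{\left(-15 \right)}\right) = 19 \left(\left(8 + 5\right) \left(-11\right) + \left(- \frac{13}{8} + \frac{1}{8} \left(-15\right)\right)\right) = 19 \left(13 \left(-11\right) - \frac{7}{2}\right) = 19 \left(-143 - \frac{7}{2}\right) = 19 \left(- \frac{293}{2}\right) = - \frac{5567}{2}$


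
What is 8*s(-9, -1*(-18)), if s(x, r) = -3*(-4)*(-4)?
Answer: -384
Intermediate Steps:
s(x, r) = -48 (s(x, r) = 12*(-4) = -48)
8*s(-9, -1*(-18)) = 8*(-48) = -384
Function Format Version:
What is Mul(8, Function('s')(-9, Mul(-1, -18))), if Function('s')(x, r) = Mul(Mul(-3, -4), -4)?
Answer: -384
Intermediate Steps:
Function('s')(x, r) = -48 (Function('s')(x, r) = Mul(12, -4) = -48)
Mul(8, Function('s')(-9, Mul(-1, -18))) = Mul(8, -48) = -384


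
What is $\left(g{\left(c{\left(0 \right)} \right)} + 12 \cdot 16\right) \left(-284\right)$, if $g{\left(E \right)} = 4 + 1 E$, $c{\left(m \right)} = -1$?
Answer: $-55380$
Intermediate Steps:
$g{\left(E \right)} = 4 + E$
$\left(g{\left(c{\left(0 \right)} \right)} + 12 \cdot 16\right) \left(-284\right) = \left(\left(4 - 1\right) + 12 \cdot 16\right) \left(-284\right) = \left(3 + 192\right) \left(-284\right) = 195 \left(-284\right) = -55380$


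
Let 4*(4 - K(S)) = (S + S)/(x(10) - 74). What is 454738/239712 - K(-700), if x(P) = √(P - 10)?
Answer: 11648765/4434672 ≈ 2.6267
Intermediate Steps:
x(P) = √(-10 + P)
K(S) = 4 + S/148 (K(S) = 4 - (S + S)/(4*(√(-10 + 10) - 74)) = 4 - 2*S/(4*(√0 - 74)) = 4 - 2*S/(4*(0 - 74)) = 4 - 2*S/(4*(-74)) = 4 - 2*S*(-1)/(4*74) = 4 - (-1)*S/148 = 4 + S/148)
454738/239712 - K(-700) = 454738/239712 - (4 + (1/148)*(-700)) = 454738*(1/239712) - (4 - 175/37) = 227369/119856 - 1*(-27/37) = 227369/119856 + 27/37 = 11648765/4434672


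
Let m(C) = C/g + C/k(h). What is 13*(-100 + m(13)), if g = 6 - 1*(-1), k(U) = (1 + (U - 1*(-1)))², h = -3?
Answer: -7748/7 ≈ -1106.9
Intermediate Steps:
k(U) = (2 + U)² (k(U) = (1 + (U + 1))² = (1 + (1 + U))² = (2 + U)²)
g = 7 (g = 6 + 1 = 7)
m(C) = 8*C/7 (m(C) = C/7 + C/((2 - 3)²) = C*(⅐) + C/((-1)²) = C/7 + C/1 = C/7 + C*1 = C/7 + C = 8*C/7)
13*(-100 + m(13)) = 13*(-100 + (8/7)*13) = 13*(-100 + 104/7) = 13*(-596/7) = -7748/7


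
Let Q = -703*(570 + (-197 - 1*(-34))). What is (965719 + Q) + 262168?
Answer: 941766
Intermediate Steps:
Q = -286121 (Q = -703*(570 + (-197 + 34)) = -703*(570 - 163) = -703*407 = -286121)
(965719 + Q) + 262168 = (965719 - 286121) + 262168 = 679598 + 262168 = 941766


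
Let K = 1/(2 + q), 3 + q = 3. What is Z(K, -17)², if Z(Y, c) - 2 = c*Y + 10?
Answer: 49/4 ≈ 12.250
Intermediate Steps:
q = 0 (q = -3 + 3 = 0)
K = ½ (K = 1/(2 + 0) = 1/2 = ½ ≈ 0.50000)
Z(Y, c) = 12 + Y*c (Z(Y, c) = 2 + (c*Y + 10) = 2 + (Y*c + 10) = 2 + (10 + Y*c) = 12 + Y*c)
Z(K, -17)² = (12 + (½)*(-17))² = (12 - 17/2)² = (7/2)² = 49/4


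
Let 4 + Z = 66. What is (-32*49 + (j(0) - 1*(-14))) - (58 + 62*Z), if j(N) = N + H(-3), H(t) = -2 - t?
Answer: -5455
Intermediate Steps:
Z = 62 (Z = -4 + 66 = 62)
j(N) = 1 + N (j(N) = N + (-2 - 1*(-3)) = N + (-2 + 3) = N + 1 = 1 + N)
(-32*49 + (j(0) - 1*(-14))) - (58 + 62*Z) = (-32*49 + ((1 + 0) - 1*(-14))) - (58 + 62*62) = (-1568 + (1 + 14)) - (58 + 3844) = (-1568 + 15) - 1*3902 = -1553 - 3902 = -5455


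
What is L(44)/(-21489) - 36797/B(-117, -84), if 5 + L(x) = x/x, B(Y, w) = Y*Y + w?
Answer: -263558771/97452615 ≈ -2.7045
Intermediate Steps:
B(Y, w) = w + Y² (B(Y, w) = Y² + w = w + Y²)
L(x) = -4 (L(x) = -5 + x/x = -5 + 1 = -4)
L(44)/(-21489) - 36797/B(-117, -84) = -4/(-21489) - 36797/(-84 + (-117)²) = -4*(-1/21489) - 36797/(-84 + 13689) = 4/21489 - 36797/13605 = -263558771/97452615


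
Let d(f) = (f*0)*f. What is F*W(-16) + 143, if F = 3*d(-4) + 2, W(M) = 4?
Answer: 151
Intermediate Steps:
d(f) = 0 (d(f) = 0*f = 0)
F = 2 (F = 3*0 + 2 = 0 + 2 = 2)
F*W(-16) + 143 = 2*4 + 143 = 8 + 143 = 151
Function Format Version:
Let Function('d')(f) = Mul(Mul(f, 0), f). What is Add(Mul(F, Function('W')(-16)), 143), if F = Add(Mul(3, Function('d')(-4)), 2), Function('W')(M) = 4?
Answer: 151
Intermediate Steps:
Function('d')(f) = 0 (Function('d')(f) = Mul(0, f) = 0)
F = 2 (F = Add(Mul(3, 0), 2) = Add(0, 2) = 2)
Add(Mul(F, Function('W')(-16)), 143) = Add(Mul(2, 4), 143) = Add(8, 143) = 151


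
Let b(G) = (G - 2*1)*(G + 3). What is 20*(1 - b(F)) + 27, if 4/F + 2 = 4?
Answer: 47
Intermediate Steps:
F = 2 (F = 4/(-2 + 4) = 4/2 = 4*(½) = 2)
b(G) = (-2 + G)*(3 + G) (b(G) = (G - 2)*(3 + G) = (-2 + G)*(3 + G))
20*(1 - b(F)) + 27 = 20*(1 - (-6 + 2 + 2²)) + 27 = 20*(1 - (-6 + 2 + 4)) + 27 = 20*(1 - 1*0) + 27 = 20*(1 + 0) + 27 = 20*1 + 27 = 20 + 27 = 47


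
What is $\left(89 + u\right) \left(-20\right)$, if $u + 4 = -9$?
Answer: $-1520$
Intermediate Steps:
$u = -13$ ($u = -4 - 9 = -13$)
$\left(89 + u\right) \left(-20\right) = \left(89 - 13\right) \left(-20\right) = 76 \left(-20\right) = -1520$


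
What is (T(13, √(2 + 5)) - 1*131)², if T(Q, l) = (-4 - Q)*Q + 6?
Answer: 119716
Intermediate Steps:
T(Q, l) = 6 + Q*(-4 - Q) (T(Q, l) = Q*(-4 - Q) + 6 = 6 + Q*(-4 - Q))
(T(13, √(2 + 5)) - 1*131)² = ((6 - 1*13² - 4*13) - 1*131)² = ((6 - 1*169 - 52) - 131)² = ((6 - 169 - 52) - 131)² = (-215 - 131)² = (-346)² = 119716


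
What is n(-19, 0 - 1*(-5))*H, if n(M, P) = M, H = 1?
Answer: -19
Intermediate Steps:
n(-19, 0 - 1*(-5))*H = -19*1 = -19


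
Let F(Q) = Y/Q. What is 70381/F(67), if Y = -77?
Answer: -4715527/77 ≈ -61241.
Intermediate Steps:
F(Q) = -77/Q
70381/F(67) = 70381/((-77/67)) = 70381/((-77*1/67)) = 70381/(-77/67) = 70381*(-67/77) = -4715527/77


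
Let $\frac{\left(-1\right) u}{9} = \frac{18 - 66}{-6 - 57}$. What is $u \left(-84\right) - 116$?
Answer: $460$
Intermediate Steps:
$u = - \frac{48}{7}$ ($u = - 9 \frac{18 - 66}{-6 - 57} = - 9 \left(- \frac{48}{-63}\right) = - 9 \left(\left(-48\right) \left(- \frac{1}{63}\right)\right) = \left(-9\right) \frac{16}{21} = - \frac{48}{7} \approx -6.8571$)
$u \left(-84\right) - 116 = \left(- \frac{48}{7}\right) \left(-84\right) - 116 = 576 - 116 = 460$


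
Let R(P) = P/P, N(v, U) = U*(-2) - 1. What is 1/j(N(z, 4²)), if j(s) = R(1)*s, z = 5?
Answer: -1/33 ≈ -0.030303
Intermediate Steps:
N(v, U) = -1 - 2*U (N(v, U) = -2*U - 1 = -1 - 2*U)
R(P) = 1
j(s) = s (j(s) = 1*s = s)
1/j(N(z, 4²)) = 1/(-1 - 2*4²) = 1/(-1 - 2*16) = 1/(-1 - 32) = 1/(-33) = -1/33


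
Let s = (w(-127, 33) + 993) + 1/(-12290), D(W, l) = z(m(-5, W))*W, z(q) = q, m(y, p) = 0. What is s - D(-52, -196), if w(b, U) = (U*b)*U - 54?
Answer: -1688203561/12290 ≈ -1.3736e+5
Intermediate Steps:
w(b, U) = -54 + b*U**2 (w(b, U) = b*U**2 - 54 = -54 + b*U**2)
D(W, l) = 0 (D(W, l) = 0*W = 0)
s = -1688203561/12290 (s = ((-54 - 127*33**2) + 993) + 1/(-12290) = ((-54 - 127*1089) + 993) - 1/12290 = ((-54 - 138303) + 993) - 1/12290 = (-138357 + 993) - 1/12290 = -137364 - 1/12290 = -1688203561/12290 ≈ -1.3736e+5)
s - D(-52, -196) = -1688203561/12290 - 1*0 = -1688203561/12290 + 0 = -1688203561/12290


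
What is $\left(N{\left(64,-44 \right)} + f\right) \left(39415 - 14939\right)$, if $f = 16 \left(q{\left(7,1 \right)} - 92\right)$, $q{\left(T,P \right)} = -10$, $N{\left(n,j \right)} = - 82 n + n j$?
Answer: $-237319296$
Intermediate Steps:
$N{\left(n,j \right)} = - 82 n + j n$
$f = -1632$ ($f = 16 \left(-10 - 92\right) = 16 \left(-102\right) = -1632$)
$\left(N{\left(64,-44 \right)} + f\right) \left(39415 - 14939\right) = \left(64 \left(-82 - 44\right) - 1632\right) \left(39415 - 14939\right) = \left(64 \left(-126\right) - 1632\right) 24476 = \left(-8064 - 1632\right) 24476 = \left(-9696\right) 24476 = -237319296$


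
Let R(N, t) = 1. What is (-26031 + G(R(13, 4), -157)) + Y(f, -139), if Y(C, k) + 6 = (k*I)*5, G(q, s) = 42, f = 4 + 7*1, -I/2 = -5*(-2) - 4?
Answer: -17655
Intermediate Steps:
I = -12 (I = -2*(-5*(-2) - 4) = -2*(10 - 4) = -2*6 = -12)
f = 11 (f = 4 + 7 = 11)
Y(C, k) = -6 - 60*k (Y(C, k) = -6 + (k*(-12))*5 = -6 - 12*k*5 = -6 - 60*k)
(-26031 + G(R(13, 4), -157)) + Y(f, -139) = (-26031 + 42) + (-6 - 60*(-139)) = -25989 + (-6 + 8340) = -25989 + 8334 = -17655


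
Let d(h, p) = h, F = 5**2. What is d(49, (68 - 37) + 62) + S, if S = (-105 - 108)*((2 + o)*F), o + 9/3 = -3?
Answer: 21349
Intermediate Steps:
o = -6 (o = -3 - 3 = -6)
F = 25
S = 21300 (S = (-105 - 108)*((2 - 6)*25) = -(-852)*25 = -213*(-100) = 21300)
d(49, (68 - 37) + 62) + S = 49 + 21300 = 21349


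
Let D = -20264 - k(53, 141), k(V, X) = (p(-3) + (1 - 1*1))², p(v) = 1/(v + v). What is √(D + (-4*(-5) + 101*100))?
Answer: I*√365185/6 ≈ 100.72*I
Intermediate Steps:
p(v) = 1/(2*v)
k(V, X) = 1/36 (k(V, X) = ((½)/(-3) + (1 - 1*1))² = ((½)*(-⅓) + (1 - 1))² = (-⅙ + 0)² = (-⅙)² = 1/36)
D = -729505/36 (D = -20264 - 1*1/36 = -20264 - 1/36 = -729505/36 ≈ -20264.)
√(D + (-4*(-5) + 101*100)) = √(-729505/36 + (-4*(-5) + 101*100)) = √(-729505/36 + (20 + 10100)) = √(-729505/36 + 10120) = √(-365185/36) = I*√365185/6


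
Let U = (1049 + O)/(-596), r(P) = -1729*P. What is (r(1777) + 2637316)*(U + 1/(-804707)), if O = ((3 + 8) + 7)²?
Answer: 480744807551919/479605372 ≈ 1.0024e+6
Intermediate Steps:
O = 324 (O = (11 + 7)² = 18² = 324)
U = -1373/596 (U = (1049 + 324)/(-596) = 1373*(-1/596) = -1373/596 ≈ -2.3037)
(r(1777) + 2637316)*(U + 1/(-804707)) = (-1729*1777 + 2637316)*(-1373/596 + 1/(-804707)) = (-3072433 + 2637316)*(-1373/596 - 1/804707) = -435117*(-1104863307/479605372) = 480744807551919/479605372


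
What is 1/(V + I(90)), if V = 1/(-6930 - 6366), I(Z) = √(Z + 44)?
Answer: 13296/23689004543 + 176783616*√134/23689004543 ≈ 0.086387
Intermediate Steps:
I(Z) = √(44 + Z)
V = -1/13296 (V = 1/(-13296) = -1/13296 ≈ -7.5211e-5)
1/(V + I(90)) = 1/(-1/13296 + √(44 + 90)) = 1/(-1/13296 + √134)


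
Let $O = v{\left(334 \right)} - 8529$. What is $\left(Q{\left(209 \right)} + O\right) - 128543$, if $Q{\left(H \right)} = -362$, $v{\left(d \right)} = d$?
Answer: $-137100$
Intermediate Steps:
$O = -8195$ ($O = 334 - 8529 = -8195$)
$\left(Q{\left(209 \right)} + O\right) - 128543 = \left(-362 - 8195\right) - 128543 = -8557 - 128543 = -137100$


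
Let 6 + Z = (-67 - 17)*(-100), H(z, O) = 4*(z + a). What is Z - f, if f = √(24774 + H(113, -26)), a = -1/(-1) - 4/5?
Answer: 8394 - √630670/5 ≈ 8235.2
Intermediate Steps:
a = ⅕ (a = -1*(-1) - 4*⅕ = 1 - ⅘ = ⅕ ≈ 0.20000)
H(z, O) = ⅘ + 4*z (H(z, O) = 4*(z + ⅕) = 4*(⅕ + z) = ⅘ + 4*z)
f = √630670/5 (f = √(24774 + (⅘ + 4*113)) = √(24774 + (⅘ + 452)) = √(24774 + 2264/5) = √(126134/5) = √630670/5 ≈ 158.83)
Z = 8394 (Z = -6 + (-67 - 17)*(-100) = -6 - 84*(-100) = -6 + 8400 = 8394)
Z - f = 8394 - √630670/5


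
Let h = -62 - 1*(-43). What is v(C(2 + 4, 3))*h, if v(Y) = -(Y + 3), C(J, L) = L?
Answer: 114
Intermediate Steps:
h = -19 (h = -62 + 43 = -19)
v(Y) = -3 - Y (v(Y) = -(3 + Y) = -3 - Y)
v(C(2 + 4, 3))*h = (-3 - 1*3)*(-19) = (-3 - 3)*(-19) = -6*(-19) = 114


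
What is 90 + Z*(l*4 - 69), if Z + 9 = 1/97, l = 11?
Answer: 30530/97 ≈ 314.74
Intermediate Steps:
Z = -872/97 (Z = -9 + 1/97 = -872/97 ≈ -8.9897)
90 + Z*(l*4 - 69) = 90 - 872*(11*4 - 69)/97 = 90 - 872*(44 - 69)/97 = 90 - 872/97*(-25) = 90 + 21800/97 = 30530/97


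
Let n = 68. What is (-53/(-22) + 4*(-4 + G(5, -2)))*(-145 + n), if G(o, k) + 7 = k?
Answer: 7637/2 ≈ 3818.5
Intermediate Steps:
G(o, k) = -7 + k
(-53/(-22) + 4*(-4 + G(5, -2)))*(-145 + n) = (-53/(-22) + 4*(-4 + (-7 - 2)))*(-145 + 68) = (-53*(-1/22) + 4*(-4 - 9))*(-77) = (53/22 + 4*(-13))*(-77) = (53/22 - 52)*(-77) = -1091/22*(-77) = 7637/2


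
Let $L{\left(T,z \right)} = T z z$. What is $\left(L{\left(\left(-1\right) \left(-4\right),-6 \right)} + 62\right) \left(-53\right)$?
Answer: $-10918$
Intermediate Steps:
$L{\left(T,z \right)} = T z^{2}$
$\left(L{\left(\left(-1\right) \left(-4\right),-6 \right)} + 62\right) \left(-53\right) = \left(\left(-1\right) \left(-4\right) \left(-6\right)^{2} + 62\right) \left(-53\right) = \left(4 \cdot 36 + 62\right) \left(-53\right) = \left(144 + 62\right) \left(-53\right) = 206 \left(-53\right) = -10918$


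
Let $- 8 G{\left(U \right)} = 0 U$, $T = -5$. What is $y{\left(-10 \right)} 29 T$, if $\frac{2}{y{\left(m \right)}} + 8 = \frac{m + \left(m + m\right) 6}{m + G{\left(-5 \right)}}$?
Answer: $-58$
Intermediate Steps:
$G{\left(U \right)} = 0$ ($G{\left(U \right)} = - \frac{0 U}{8} = \left(- \frac{1}{8}\right) 0 = 0$)
$y{\left(m \right)} = \frac{2}{5}$ ($y{\left(m \right)} = \frac{2}{-8 + \frac{m + \left(m + m\right) 6}{m + 0}} = \frac{2}{-8 + \frac{m + 2 m 6}{m}} = \frac{2}{-8 + \frac{m + 12 m}{m}} = \frac{2}{-8 + \frac{13 m}{m}} = \frac{2}{-8 + 13} = \frac{2}{5}$)
$y{\left(-10 \right)} 29 T = \frac{2}{5} \cdot 29 \left(-5\right) = \frac{58}{5} \left(-5\right) = -58$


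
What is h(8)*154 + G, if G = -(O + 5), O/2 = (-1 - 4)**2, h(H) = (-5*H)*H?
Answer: -49335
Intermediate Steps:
h(H) = -5*H**2
O = 50 (O = 2*(-1 - 4)**2 = 2*(-5)**2 = 2*25 = 50)
G = -55 (G = -(50 + 5) = -1*55 = -55)
h(8)*154 + G = -5*8**2*154 - 55 = -5*64*154 - 55 = -320*154 - 55 = -49280 - 55 = -49335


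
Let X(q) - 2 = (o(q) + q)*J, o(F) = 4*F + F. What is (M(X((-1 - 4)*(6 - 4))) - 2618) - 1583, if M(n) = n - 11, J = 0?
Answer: -4210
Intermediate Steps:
o(F) = 5*F
X(q) = 2 (X(q) = 2 + (5*q + q)*0 = 2 + (6*q)*0 = 2 + 0 = 2)
M(n) = -11 + n
(M(X((-1 - 4)*(6 - 4))) - 2618) - 1583 = ((-11 + 2) - 2618) - 1583 = (-9 - 2618) - 1583 = -2627 - 1583 = -4210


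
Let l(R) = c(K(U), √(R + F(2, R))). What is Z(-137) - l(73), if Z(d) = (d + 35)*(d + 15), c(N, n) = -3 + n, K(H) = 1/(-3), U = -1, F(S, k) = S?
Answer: 12447 - 5*√3 ≈ 12438.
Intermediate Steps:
K(H) = -⅓
l(R) = -3 + √(2 + R) (l(R) = -3 + √(R + 2) = -3 + √(2 + R))
Z(d) = (15 + d)*(35 + d) (Z(d) = (35 + d)*(15 + d) = (15 + d)*(35 + d))
Z(-137) - l(73) = (525 + (-137)² + 50*(-137)) - (-3 + √(2 + 73)) = (525 + 18769 - 6850) - (-3 + √75) = 12444 - (-3 + 5*√3) = 12444 + (3 - 5*√3) = 12447 - 5*√3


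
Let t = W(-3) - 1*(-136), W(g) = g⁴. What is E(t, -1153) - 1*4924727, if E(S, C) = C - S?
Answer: -4926097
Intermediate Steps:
t = 217 (t = (-3)⁴ - 1*(-136) = 81 + 136 = 217)
E(t, -1153) - 1*4924727 = (-1153 - 1*217) - 1*4924727 = (-1153 - 217) - 4924727 = -1370 - 4924727 = -4926097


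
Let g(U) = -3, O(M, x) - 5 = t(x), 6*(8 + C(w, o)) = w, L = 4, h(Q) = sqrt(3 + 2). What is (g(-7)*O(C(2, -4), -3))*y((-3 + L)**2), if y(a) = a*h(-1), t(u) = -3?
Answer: -6*sqrt(5) ≈ -13.416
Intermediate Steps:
h(Q) = sqrt(5)
C(w, o) = -8 + w/6
O(M, x) = 2 (O(M, x) = 5 - 3 = 2)
y(a) = a*sqrt(5)
(g(-7)*O(C(2, -4), -3))*y((-3 + L)**2) = (-3*2)*((-3 + 4)**2*sqrt(5)) = -6*1**2*sqrt(5) = -6*sqrt(5)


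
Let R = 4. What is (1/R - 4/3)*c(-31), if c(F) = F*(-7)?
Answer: -2821/12 ≈ -235.08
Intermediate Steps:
c(F) = -7*F
(1/R - 4/3)*c(-31) = (1/4 - 4/3)*(-7*(-31)) = (1*(1/4) - 4*1/3)*217 = (1/4 - 4/3)*217 = -13/12*217 = -2821/12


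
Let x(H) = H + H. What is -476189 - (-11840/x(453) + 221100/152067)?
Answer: -10934040839333/22962117 ≈ -4.7618e+5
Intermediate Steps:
x(H) = 2*H
-476189 - (-11840/x(453) + 221100/152067) = -476189 - (-11840/(2*453) + 221100/152067) = -476189 - (-11840/906 + 221100*(1/152067)) = -476189 - (-11840*1/906 + 73700/50689) = -476189 - (-5920/453 + 73700/50689) = -476189 - 1*(-266692780/22962117) = -476189 + 266692780/22962117 = -10934040839333/22962117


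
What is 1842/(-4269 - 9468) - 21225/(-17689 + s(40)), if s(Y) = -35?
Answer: 28768913/27052732 ≈ 1.0634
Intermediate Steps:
1842/(-4269 - 9468) - 21225/(-17689 + s(40)) = 1842/(-4269 - 9468) - 21225/(-17689 - 35) = 1842/(-13737) - 21225/(-17724) = 1842*(-1/13737) - 21225*(-1/17724) = -614/4579 + 7075/5908 = 28768913/27052732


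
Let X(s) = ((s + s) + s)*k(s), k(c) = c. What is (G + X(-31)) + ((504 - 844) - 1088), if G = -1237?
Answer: 218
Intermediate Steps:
X(s) = 3*s² (X(s) = ((s + s) + s)*s = (2*s + s)*s = (3*s)*s = 3*s²)
(G + X(-31)) + ((504 - 844) - 1088) = (-1237 + 3*(-31)²) + ((504 - 844) - 1088) = (-1237 + 3*961) + (-340 - 1088) = (-1237 + 2883) - 1428 = 1646 - 1428 = 218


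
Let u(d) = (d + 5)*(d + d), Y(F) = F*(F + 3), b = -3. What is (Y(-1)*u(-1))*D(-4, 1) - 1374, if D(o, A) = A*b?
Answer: -1422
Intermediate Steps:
Y(F) = F*(3 + F)
u(d) = 2*d*(5 + d) (u(d) = (5 + d)*(2*d) = 2*d*(5 + d))
D(o, A) = -3*A (D(o, A) = A*(-3) = -3*A)
(Y(-1)*u(-1))*D(-4, 1) - 1374 = ((-(3 - 1))*(2*(-1)*(5 - 1)))*(-3*1) - 1374 = ((-1*2)*(2*(-1)*4))*(-3) - 1374 = -2*(-8)*(-3) - 1374 = 16*(-3) - 1374 = -48 - 1374 = -1422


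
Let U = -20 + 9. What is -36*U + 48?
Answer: 444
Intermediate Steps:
U = -11
-36*U + 48 = -36*(-11) + 48 = 396 + 48 = 444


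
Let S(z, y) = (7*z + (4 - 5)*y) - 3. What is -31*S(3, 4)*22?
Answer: -9548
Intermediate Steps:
S(z, y) = -3 - y + 7*z (S(z, y) = (7*z - y) - 3 = (-y + 7*z) - 3 = -3 - y + 7*z)
-31*S(3, 4)*22 = -31*(-3 - 1*4 + 7*3)*22 = -31*(-3 - 4 + 21)*22 = -31*14*22 = -434*22 = -9548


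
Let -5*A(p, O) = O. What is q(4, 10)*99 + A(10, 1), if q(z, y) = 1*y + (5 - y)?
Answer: 2474/5 ≈ 494.80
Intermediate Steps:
A(p, O) = -O/5
q(z, y) = 5 (q(z, y) = y + (5 - y) = 5)
q(4, 10)*99 + A(10, 1) = 5*99 - 1/5*1 = 495 - 1/5 = 2474/5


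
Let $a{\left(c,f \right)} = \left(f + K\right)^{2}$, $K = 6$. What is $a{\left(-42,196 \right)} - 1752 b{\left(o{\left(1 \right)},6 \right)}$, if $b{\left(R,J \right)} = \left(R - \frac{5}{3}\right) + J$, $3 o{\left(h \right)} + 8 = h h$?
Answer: $37300$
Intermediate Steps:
$o{\left(h \right)} = - \frac{8}{3} + \frac{h^{2}}{3}$ ($o{\left(h \right)} = - \frac{8}{3} + \frac{h h}{3} = - \frac{8}{3} + \frac{h^{2}}{3}$)
$b{\left(R,J \right)} = - \frac{5}{3} + J + R$ ($b{\left(R,J \right)} = \left(R - \frac{5}{3}\right) + J = \left(- \frac{5}{3} + R\right) + J = - \frac{5}{3} + J + R$)
$a{\left(c,f \right)} = \left(6 + f\right)^{2}$ ($a{\left(c,f \right)} = \left(f + 6\right)^{2} = \left(6 + f\right)^{2}$)
$a{\left(-42,196 \right)} - 1752 b{\left(o{\left(1 \right)},6 \right)} = \left(6 + 196\right)^{2} - 1752 \left(- \frac{5}{3} + 6 - \left(\frac{8}{3} - \frac{1^{2}}{3}\right)\right) = 202^{2} - 1752 \left(- \frac{5}{3} + 6 + \left(- \frac{8}{3} + \frac{1}{3} \cdot 1\right)\right) = 40804 - 1752 \left(- \frac{5}{3} + 6 + \left(- \frac{8}{3} + \frac{1}{3}\right)\right) = 40804 - 1752 \left(- \frac{5}{3} + 6 - \frac{7}{3}\right) = 40804 - 1752 \cdot 2 = 40804 - 3504 = 37300$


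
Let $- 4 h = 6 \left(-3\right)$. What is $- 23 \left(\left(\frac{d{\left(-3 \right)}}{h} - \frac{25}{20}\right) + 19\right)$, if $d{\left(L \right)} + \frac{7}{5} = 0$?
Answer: $- \frac{72197}{180} \approx -401.09$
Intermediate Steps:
$h = \frac{9}{2}$ ($h = - \frac{6 \left(-3\right)}{4} = \left(- \frac{1}{4}\right) \left(-18\right) = \frac{9}{2} \approx 4.5$)
$d{\left(L \right)} = - \frac{7}{5}$ ($d{\left(L \right)} = - \frac{7}{5} + 0 = - \frac{7}{5}$)
$- 23 \left(\left(\frac{d{\left(-3 \right)}}{h} - \frac{25}{20}\right) + 19\right) = - 23 \left(\left(- \frac{7}{5 \cdot \frac{9}{2}} - \frac{25}{20}\right) + 19\right) = - 23 \left(\left(\left(- \frac{7}{5}\right) \frac{2}{9} - \frac{5}{4}\right) + 19\right) = - 23 \left(\left(- \frac{14}{45} - \frac{5}{4}\right) + 19\right) = - 23 \left(- \frac{281}{180} + 19\right) = \left(-23\right) \frac{3139}{180} = - \frac{72197}{180}$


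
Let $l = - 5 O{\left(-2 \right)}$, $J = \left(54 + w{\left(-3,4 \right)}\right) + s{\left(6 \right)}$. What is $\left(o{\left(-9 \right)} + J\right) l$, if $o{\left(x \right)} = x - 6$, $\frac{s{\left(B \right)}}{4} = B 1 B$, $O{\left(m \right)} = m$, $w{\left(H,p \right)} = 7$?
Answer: $1900$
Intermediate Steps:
$s{\left(B \right)} = 4 B^{2}$ ($s{\left(B \right)} = 4 B 1 B = 4 B B = 4 B^{2}$)
$o{\left(x \right)} = -6 + x$ ($o{\left(x \right)} = x - 6 = -6 + x$)
$J = 205$ ($J = \left(54 + 7\right) + 4 \cdot 6^{2} = 61 + 4 \cdot 36 = 61 + 144 = 205$)
$l = 10$ ($l = \left(-5\right) \left(-2\right) = 10$)
$\left(o{\left(-9 \right)} + J\right) l = \left(\left(-6 - 9\right) + 205\right) 10 = \left(-15 + 205\right) 10 = 190 \cdot 10 = 1900$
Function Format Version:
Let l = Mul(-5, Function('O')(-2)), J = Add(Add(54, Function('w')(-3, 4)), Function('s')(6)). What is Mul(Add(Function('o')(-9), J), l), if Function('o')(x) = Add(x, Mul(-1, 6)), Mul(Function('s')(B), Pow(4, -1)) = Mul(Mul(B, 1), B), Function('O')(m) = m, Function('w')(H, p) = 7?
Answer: 1900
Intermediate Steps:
Function('s')(B) = Mul(4, Pow(B, 2)) (Function('s')(B) = Mul(4, Mul(Mul(B, 1), B)) = Mul(4, Mul(B, B)) = Mul(4, Pow(B, 2)))
Function('o')(x) = Add(-6, x) (Function('o')(x) = Add(x, -6) = Add(-6, x))
J = 205 (J = Add(Add(54, 7), Mul(4, Pow(6, 2))) = Add(61, Mul(4, 36)) = Add(61, 144) = 205)
l = 10 (l = Mul(-5, -2) = 10)
Mul(Add(Function('o')(-9), J), l) = Mul(Add(Add(-6, -9), 205), 10) = Mul(Add(-15, 205), 10) = Mul(190, 10) = 1900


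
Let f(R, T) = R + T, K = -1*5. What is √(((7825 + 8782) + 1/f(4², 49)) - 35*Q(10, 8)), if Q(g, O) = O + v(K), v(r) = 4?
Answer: 2*√17097535/65 ≈ 127.23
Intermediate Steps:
K = -5
Q(g, O) = 4 + O (Q(g, O) = O + 4 = 4 + O)
√(((7825 + 8782) + 1/f(4², 49)) - 35*Q(10, 8)) = √(((7825 + 8782) + 1/(4² + 49)) - 35*(4 + 8)) = √((16607 + 1/(16 + 49)) - 35*12) = √((16607 + 1/65) - 420) = √(1079456/65 - 420) = √(1052156/65) = 2*√17097535/65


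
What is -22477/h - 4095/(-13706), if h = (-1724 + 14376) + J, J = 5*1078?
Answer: -8363849/8831559 ≈ -0.94704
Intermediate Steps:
J = 5390
h = 18042 (h = (-1724 + 14376) + 5390 = 12652 + 5390 = 18042)
-22477/h - 4095/(-13706) = -22477/18042 - 4095/(-13706) = -22477*1/18042 - 4095*(-1/13706) = -22477/18042 + 585/1958 = -8363849/8831559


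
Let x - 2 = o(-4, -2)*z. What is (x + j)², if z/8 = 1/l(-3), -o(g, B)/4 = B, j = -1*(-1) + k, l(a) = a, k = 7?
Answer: 1156/9 ≈ 128.44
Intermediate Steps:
j = 8 (j = -1*(-1) + 7 = 1 + 7 = 8)
o(g, B) = -4*B
z = -8/3 (z = 8/(-3) = 8*(-⅓) = -8/3 ≈ -2.6667)
x = -58/3 (x = 2 - 4*(-2)*(-8/3) = 2 + 8*(-8/3) = 2 - 64/3 = -58/3 ≈ -19.333)
(x + j)² = (-58/3 + 8)² = (-34/3)² = 1156/9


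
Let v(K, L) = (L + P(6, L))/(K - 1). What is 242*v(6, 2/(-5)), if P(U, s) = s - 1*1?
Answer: -2178/25 ≈ -87.120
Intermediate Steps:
P(U, s) = -1 + s (P(U, s) = s - 1 = -1 + s)
v(K, L) = (-1 + 2*L)/(-1 + K) (v(K, L) = (L + (-1 + L))/(K - 1) = (-1 + 2*L)/(-1 + K))
242*v(6, 2/(-5)) = 242*((-1 + 2*(2/(-5)))/(-1 + 6)) = 242*((-1 + 2*(2*(-⅕)))/5) = 242*((-1 + 2*(-⅖))/5) = 242*((-1 - ⅘)/5) = 242*((⅕)*(-9/5)) = 242*(-9/25) = -2178/25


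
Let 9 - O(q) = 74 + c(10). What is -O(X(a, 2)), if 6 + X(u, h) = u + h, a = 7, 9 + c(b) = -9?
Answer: 47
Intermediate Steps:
c(b) = -18 (c(b) = -9 - 9 = -18)
X(u, h) = -6 + h + u (X(u, h) = -6 + (u + h) = -6 + (h + u) = -6 + h + u)
O(q) = -47 (O(q) = 9 - (74 - 18) = 9 - 1*56 = 9 - 56 = -47)
-O(X(a, 2)) = -1*(-47) = 47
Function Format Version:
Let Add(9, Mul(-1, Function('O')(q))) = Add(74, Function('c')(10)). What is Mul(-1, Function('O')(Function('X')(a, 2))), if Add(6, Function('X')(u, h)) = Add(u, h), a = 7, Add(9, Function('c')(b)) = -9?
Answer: 47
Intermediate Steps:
Function('c')(b) = -18 (Function('c')(b) = Add(-9, -9) = -18)
Function('X')(u, h) = Add(-6, h, u) (Function('X')(u, h) = Add(-6, Add(u, h)) = Add(-6, Add(h, u)) = Add(-6, h, u))
Function('O')(q) = -47 (Function('O')(q) = Add(9, Mul(-1, Add(74, -18))) = Add(9, Mul(-1, 56)) = Add(9, -56) = -47)
Mul(-1, Function('O')(Function('X')(a, 2))) = Mul(-1, -47) = 47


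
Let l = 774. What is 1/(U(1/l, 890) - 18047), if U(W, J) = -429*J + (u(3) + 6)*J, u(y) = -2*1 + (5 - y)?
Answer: -1/394517 ≈ -2.5347e-6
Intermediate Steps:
u(y) = 3 - y (u(y) = -2 + (5 - y) = 3 - y)
U(W, J) = -423*J (U(W, J) = -429*J + ((3 - 1*3) + 6)*J = -429*J + ((3 - 3) + 6)*J = -429*J + (0 + 6)*J = -429*J + 6*J = -423*J)
1/(U(1/l, 890) - 18047) = 1/(-423*890 - 18047) = 1/(-376470 - 18047) = 1/(-394517) = -1/394517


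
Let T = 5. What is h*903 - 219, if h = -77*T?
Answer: -347874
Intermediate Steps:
h = -385 (h = -77*5 = -385)
h*903 - 219 = -385*903 - 219 = -347655 - 219 = -347874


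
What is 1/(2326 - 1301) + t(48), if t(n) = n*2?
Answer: 98401/1025 ≈ 96.001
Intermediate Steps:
t(n) = 2*n
1/(2326 - 1301) + t(48) = 1/(2326 - 1301) + 2*48 = 1/1025 + 96 = 98401/1025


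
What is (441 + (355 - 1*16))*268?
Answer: 209040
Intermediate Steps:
(441 + (355 - 1*16))*268 = (441 + (355 - 16))*268 = (441 + 339)*268 = 780*268 = 209040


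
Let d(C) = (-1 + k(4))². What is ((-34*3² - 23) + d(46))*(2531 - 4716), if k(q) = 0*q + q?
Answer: 699200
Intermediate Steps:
k(q) = q (k(q) = 0 + q = q)
d(C) = 9 (d(C) = (-1 + 4)² = 3² = 9)
((-34*3² - 23) + d(46))*(2531 - 4716) = ((-34*3² - 23) + 9)*(2531 - 4716) = ((-34*9 - 23) + 9)*(-2185) = ((-306 - 23) + 9)*(-2185) = (-329 + 9)*(-2185) = -320*(-2185) = 699200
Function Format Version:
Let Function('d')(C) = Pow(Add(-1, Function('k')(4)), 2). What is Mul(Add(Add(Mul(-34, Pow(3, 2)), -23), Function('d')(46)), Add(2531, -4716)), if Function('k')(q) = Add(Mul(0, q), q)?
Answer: 699200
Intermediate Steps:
Function('k')(q) = q (Function('k')(q) = Add(0, q) = q)
Function('d')(C) = 9 (Function('d')(C) = Pow(Add(-1, 4), 2) = Pow(3, 2) = 9)
Mul(Add(Add(Mul(-34, Pow(3, 2)), -23), Function('d')(46)), Add(2531, -4716)) = Mul(Add(Add(Mul(-34, Pow(3, 2)), -23), 9), Add(2531, -4716)) = Mul(Add(Add(Mul(-34, 9), -23), 9), -2185) = Mul(Add(Add(-306, -23), 9), -2185) = Mul(Add(-329, 9), -2185) = Mul(-320, -2185) = 699200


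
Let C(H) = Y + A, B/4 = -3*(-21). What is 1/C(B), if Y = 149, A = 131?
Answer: 1/280 ≈ 0.0035714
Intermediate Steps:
B = 252 (B = 4*(-3*(-21)) = 4*63 = 252)
C(H) = 280 (C(H) = 149 + 131 = 280)
1/C(B) = 1/280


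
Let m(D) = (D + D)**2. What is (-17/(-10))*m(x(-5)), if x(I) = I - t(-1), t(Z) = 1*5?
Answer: 680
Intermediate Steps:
t(Z) = 5
x(I) = -5 + I (x(I) = I - 1*5 = I - 5 = -5 + I)
m(D) = 4*D**2 (m(D) = (2*D)**2 = 4*D**2)
(-17/(-10))*m(x(-5)) = (-17/(-10))*(4*(-5 - 5)**2) = (-17*(-1/10))*(4*(-10)**2) = 17*(4*100)/10 = (17/10)*400 = 680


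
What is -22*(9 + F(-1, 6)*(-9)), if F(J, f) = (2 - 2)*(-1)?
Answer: -198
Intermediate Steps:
F(J, f) = 0 (F(J, f) = 0*(-1) = 0)
-22*(9 + F(-1, 6)*(-9)) = -22*(9 + 0*(-9)) = -22*(9 + 0) = -22*9 = -198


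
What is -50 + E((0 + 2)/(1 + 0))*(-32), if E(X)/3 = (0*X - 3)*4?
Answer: 1102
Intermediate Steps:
E(X) = -36 (E(X) = 3*((0*X - 3)*4) = 3*((0 - 3)*4) = 3*(-3*4) = 3*(-12) = -36)
-50 + E((0 + 2)/(1 + 0))*(-32) = -50 - 36*(-32) = -50 + 1152 = 1102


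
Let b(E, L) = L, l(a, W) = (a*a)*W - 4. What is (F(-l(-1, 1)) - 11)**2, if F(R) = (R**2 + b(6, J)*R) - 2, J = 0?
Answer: 16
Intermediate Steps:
l(a, W) = -4 + W*a**2 (l(a, W) = a**2*W - 4 = W*a**2 - 4 = -4 + W*a**2)
F(R) = -2 + R**2 (F(R) = (R**2 + 0*R) - 2 = (R**2 + 0) - 2 = R**2 - 2 = -2 + R**2)
(F(-l(-1, 1)) - 11)**2 = ((-2 + (-(-4 + 1*(-1)**2))**2) - 11)**2 = ((-2 + (-(-4 + 1*1))**2) - 11)**2 = ((-2 + (-(-4 + 1))**2) - 11)**2 = ((-2 + (-1*(-3))**2) - 11)**2 = ((-2 + 3**2) - 11)**2 = ((-2 + 9) - 11)**2 = (7 - 11)**2 = (-4)**2 = 16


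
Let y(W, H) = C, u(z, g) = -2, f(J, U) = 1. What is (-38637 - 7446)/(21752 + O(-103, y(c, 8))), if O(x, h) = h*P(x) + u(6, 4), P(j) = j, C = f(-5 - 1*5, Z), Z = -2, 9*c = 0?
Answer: -46083/21647 ≈ -2.1288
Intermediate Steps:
c = 0 (c = (⅑)*0 = 0)
C = 1
y(W, H) = 1
O(x, h) = -2 + h*x (O(x, h) = h*x - 2 = -2 + h*x)
(-38637 - 7446)/(21752 + O(-103, y(c, 8))) = (-38637 - 7446)/(21752 + (-2 + 1*(-103))) = -46083/(21752 + (-2 - 103)) = -46083/(21752 - 105) = -46083/21647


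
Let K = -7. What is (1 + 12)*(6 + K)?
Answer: -13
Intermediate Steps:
(1 + 12)*(6 + K) = (1 + 12)*(6 - 7) = 13*(-1) = -13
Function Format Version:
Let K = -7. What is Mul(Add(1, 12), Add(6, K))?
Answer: -13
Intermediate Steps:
Mul(Add(1, 12), Add(6, K)) = Mul(Add(1, 12), Add(6, -7)) = Mul(13, -1) = -13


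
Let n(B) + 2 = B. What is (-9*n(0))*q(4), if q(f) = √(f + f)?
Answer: 36*√2 ≈ 50.912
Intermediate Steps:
q(f) = √2*√f (q(f) = √(2*f) = √2*√f)
n(B) = -2 + B
(-9*n(0))*q(4) = (-9*(-2 + 0))*(√2*√4) = (-9*(-2))*(√2*2) = 18*(2*√2) = 36*√2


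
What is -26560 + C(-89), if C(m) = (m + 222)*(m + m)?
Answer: -50234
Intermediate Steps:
C(m) = 2*m*(222 + m) (C(m) = (222 + m)*(2*m) = 2*m*(222 + m))
-26560 + C(-89) = -26560 + 2*(-89)*(222 - 89) = -26560 + 2*(-89)*133 = -26560 - 23674 = -50234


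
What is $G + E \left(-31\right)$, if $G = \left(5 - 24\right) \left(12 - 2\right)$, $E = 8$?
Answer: $-438$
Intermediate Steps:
$G = -190$ ($G = \left(-19\right) 10 = -190$)
$G + E \left(-31\right) = -190 + 8 \left(-31\right) = -190 - 248 = -438$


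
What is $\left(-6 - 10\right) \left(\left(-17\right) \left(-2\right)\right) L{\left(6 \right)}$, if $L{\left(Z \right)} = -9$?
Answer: $4896$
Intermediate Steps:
$\left(-6 - 10\right) \left(\left(-17\right) \left(-2\right)\right) L{\left(6 \right)} = \left(-6 - 10\right) \left(\left(-17\right) \left(-2\right)\right) \left(-9\right) = \left(-6 - 10\right) 34 \left(-9\right) = \left(-16\right) 34 \left(-9\right) = \left(-544\right) \left(-9\right) = 4896$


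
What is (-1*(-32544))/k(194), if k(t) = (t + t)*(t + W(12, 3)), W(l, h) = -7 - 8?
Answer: 8136/17363 ≈ 0.46858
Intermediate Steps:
W(l, h) = -15
k(t) = 2*t*(-15 + t) (k(t) = (t + t)*(t - 15) = (2*t)*(-15 + t) = 2*t*(-15 + t))
(-1*(-32544))/k(194) = (-1*(-32544))/((2*194*(-15 + 194))) = 32544/((2*194*179)) = 32544/69452 = 32544*(1/69452) = 8136/17363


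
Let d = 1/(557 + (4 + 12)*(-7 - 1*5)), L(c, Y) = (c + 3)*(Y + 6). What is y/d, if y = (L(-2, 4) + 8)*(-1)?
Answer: -6570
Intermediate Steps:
L(c, Y) = (3 + c)*(6 + Y)
d = 1/365 (d = 1/(557 + 16*(-7 - 5)) = 1/(557 + 16*(-12)) = 1/(557 - 192) = 1/365 ≈ 0.0027397)
y = -18 (y = ((18 + 3*4 + 6*(-2) + 4*(-2)) + 8)*(-1) = ((18 + 12 - 12 - 8) + 8)*(-1) = (10 + 8)*(-1) = 18*(-1) = -18)
y/d = -18/1/365 = -18*365 = -6570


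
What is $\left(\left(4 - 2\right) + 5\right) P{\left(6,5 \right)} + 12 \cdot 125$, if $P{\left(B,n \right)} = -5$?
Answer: $1465$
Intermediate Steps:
$\left(\left(4 - 2\right) + 5\right) P{\left(6,5 \right)} + 12 \cdot 125 = \left(\left(4 - 2\right) + 5\right) \left(-5\right) + 12 \cdot 125 = \left(\left(4 - 2\right) + 5\right) \left(-5\right) + 1500 = \left(2 + 5\right) \left(-5\right) + 1500 = 7 \left(-5\right) + 1500 = -35 + 1500 = 1465$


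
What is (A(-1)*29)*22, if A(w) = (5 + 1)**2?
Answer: 22968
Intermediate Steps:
A(w) = 36 (A(w) = 6**2 = 36)
(A(-1)*29)*22 = (36*29)*22 = 1044*22 = 22968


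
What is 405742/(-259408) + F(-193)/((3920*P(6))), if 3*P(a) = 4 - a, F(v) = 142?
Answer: -102860159/63554960 ≈ -1.6184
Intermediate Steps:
P(a) = 4/3 - a/3 (P(a) = (4 - a)/3 = 4/3 - a/3)
405742/(-259408) + F(-193)/((3920*P(6))) = 405742/(-259408) + 142/((3920*(4/3 - 1/3*6))) = 405742*(-1/259408) + 142/((3920*(4/3 - 2))) = -202871/129704 + 142/((3920*(-2/3))) = -202871/129704 + 142/(-7840/3) = -202871/129704 + 142*(-3/7840) = -202871/129704 - 213/3920 = -102860159/63554960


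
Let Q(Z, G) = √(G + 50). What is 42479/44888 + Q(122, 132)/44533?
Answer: 42479/44888 + √182/44533 ≈ 0.94664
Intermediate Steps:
Q(Z, G) = √(50 + G)
42479/44888 + Q(122, 132)/44533 = 42479/44888 + √(50 + 132)/44533 = 42479*(1/44888) + √182*(1/44533) = 42479/44888 + √182/44533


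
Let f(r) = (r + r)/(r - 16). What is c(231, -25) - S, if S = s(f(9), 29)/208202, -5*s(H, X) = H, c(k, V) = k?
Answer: 841656576/3643535 ≈ 231.00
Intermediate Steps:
f(r) = 2*r/(-16 + r) (f(r) = (2*r)/(-16 + r) = 2*r/(-16 + r))
s(H, X) = -H/5
S = 9/3643535 (S = -2*9/(5*(-16 + 9))/208202 = -2*9/(5*(-7))*(1/208202) = -2*9*(-1)/(5*7)*(1/208202) = -⅕*(-18/7)*(1/208202) = (18/35)*(1/208202) = 9/3643535 ≈ 2.4701e-6)
c(231, -25) - S = 231 - 1*9/3643535 = 231 - 9/3643535 = 841656576/3643535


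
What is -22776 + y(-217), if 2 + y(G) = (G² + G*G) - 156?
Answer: 71244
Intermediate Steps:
y(G) = -158 + 2*G² (y(G) = -2 + ((G² + G*G) - 156) = -2 + ((G² + G²) - 156) = -2 + (2*G² - 156) = -2 + (-156 + 2*G²) = -158 + 2*G²)
-22776 + y(-217) = -22776 + (-158 + 2*(-217)²) = -22776 + (-158 + 2*47089) = -22776 + (-158 + 94178) = -22776 + 94020 = 71244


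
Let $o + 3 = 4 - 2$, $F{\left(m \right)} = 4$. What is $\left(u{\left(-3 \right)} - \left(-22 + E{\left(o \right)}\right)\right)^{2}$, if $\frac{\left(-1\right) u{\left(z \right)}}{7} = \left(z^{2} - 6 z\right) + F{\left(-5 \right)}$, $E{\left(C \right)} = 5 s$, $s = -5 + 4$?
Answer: $36100$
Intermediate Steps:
$s = -1$
$o = -1$ ($o = -3 + \left(4 - 2\right) = -3 + 2 = -1$)
$E{\left(C \right)} = -5$ ($E{\left(C \right)} = 5 \left(-1\right) = -5$)
$u{\left(z \right)} = -28 - 7 z^{2} + 42 z$ ($u{\left(z \right)} = - 7 \left(\left(z^{2} - 6 z\right) + 4\right) = - 7 \left(4 + z^{2} - 6 z\right) = -28 - 7 z^{2} + 42 z$)
$\left(u{\left(-3 \right)} - \left(-22 + E{\left(o \right)}\right)\right)^{2} = \left(\left(-28 - 7 \left(-3\right)^{2} + 42 \left(-3\right)\right) + \left(22 - -5\right)\right)^{2} = \left(\left(-28 - 63 - 126\right) + \left(22 + 5\right)\right)^{2} = \left(\left(-28 - 63 - 126\right) + 27\right)^{2} = \left(-217 + 27\right)^{2} = \left(-190\right)^{2} = 36100$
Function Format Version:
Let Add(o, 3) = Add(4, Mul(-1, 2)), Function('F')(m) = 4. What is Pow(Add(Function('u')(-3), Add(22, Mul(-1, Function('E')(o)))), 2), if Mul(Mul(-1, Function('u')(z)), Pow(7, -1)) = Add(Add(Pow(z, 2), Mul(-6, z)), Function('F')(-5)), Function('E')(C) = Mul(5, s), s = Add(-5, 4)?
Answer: 36100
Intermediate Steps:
s = -1
o = -1 (o = Add(-3, Add(4, Mul(-1, 2))) = Add(-3, Add(4, -2)) = Add(-3, 2) = -1)
Function('E')(C) = -5 (Function('E')(C) = Mul(5, -1) = -5)
Function('u')(z) = Add(-28, Mul(-7, Pow(z, 2)), Mul(42, z)) (Function('u')(z) = Mul(-7, Add(Add(Pow(z, 2), Mul(-6, z)), 4)) = Mul(-7, Add(4, Pow(z, 2), Mul(-6, z))) = Add(-28, Mul(-7, Pow(z, 2)), Mul(42, z)))
Pow(Add(Function('u')(-3), Add(22, Mul(-1, Function('E')(o)))), 2) = Pow(Add(Add(-28, Mul(-7, Pow(-3, 2)), Mul(42, -3)), Add(22, Mul(-1, -5))), 2) = Pow(Add(Add(-28, Mul(-7, 9), -126), Add(22, 5)), 2) = Pow(Add(Add(-28, -63, -126), 27), 2) = Pow(Add(-217, 27), 2) = Pow(-190, 2) = 36100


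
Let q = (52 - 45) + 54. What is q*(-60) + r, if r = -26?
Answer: -3686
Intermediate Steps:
q = 61 (q = 7 + 54 = 61)
q*(-60) + r = 61*(-60) - 26 = -3660 - 26 = -3686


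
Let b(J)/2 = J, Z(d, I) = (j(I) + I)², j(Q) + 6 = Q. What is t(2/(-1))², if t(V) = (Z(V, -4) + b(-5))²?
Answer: 1196883216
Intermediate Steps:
j(Q) = -6 + Q
Z(d, I) = (-6 + 2*I)² (Z(d, I) = ((-6 + I) + I)² = (-6 + 2*I)²)
b(J) = 2*J
t(V) = 34596 (t(V) = (4*(-3 - 4)² + 2*(-5))² = (4*(-7)² - 10)² = (4*49 - 10)² = (196 - 10)² = 186² = 34596)
t(2/(-1))² = 34596² = 1196883216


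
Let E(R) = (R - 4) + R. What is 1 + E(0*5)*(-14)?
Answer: 57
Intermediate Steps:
E(R) = -4 + 2*R (E(R) = (-4 + R) + R = -4 + 2*R)
1 + E(0*5)*(-14) = 1 + (-4 + 2*(0*5))*(-14) = 1 + (-4 + 2*0)*(-14) = 1 + (-4 + 0)*(-14) = 1 - 4*(-14) = 1 + 56 = 57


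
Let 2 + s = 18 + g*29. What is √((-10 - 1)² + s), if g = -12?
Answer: I*√211 ≈ 14.526*I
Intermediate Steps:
s = -332 (s = -2 + (18 - 12*29) = -2 + (18 - 348) = -2 - 330 = -332)
√((-10 - 1)² + s) = √((-10 - 1)² - 332) = √((-11)² - 332) = √(121 - 332) = √(-211) = I*√211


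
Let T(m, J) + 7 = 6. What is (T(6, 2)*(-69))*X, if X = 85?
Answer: 5865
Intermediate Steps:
T(m, J) = -1 (T(m, J) = -7 + 6 = -1)
(T(6, 2)*(-69))*X = -1*(-69)*85 = 69*85 = 5865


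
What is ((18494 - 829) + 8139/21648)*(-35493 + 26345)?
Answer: -291531558311/1804 ≈ -1.6160e+8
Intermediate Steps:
((18494 - 829) + 8139/21648)*(-35493 + 26345) = (17665 + 8139*(1/21648))*(-9148) = (17665 + 2713/7216)*(-9148) = (127473353/7216)*(-9148) = -291531558311/1804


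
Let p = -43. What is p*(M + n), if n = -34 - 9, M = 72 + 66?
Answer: -4085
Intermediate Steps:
M = 138
n = -43
p*(M + n) = -43*(138 - 43) = -43*95 = -4085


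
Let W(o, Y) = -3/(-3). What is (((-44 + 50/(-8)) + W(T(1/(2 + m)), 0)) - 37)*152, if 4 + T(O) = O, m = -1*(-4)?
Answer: -13110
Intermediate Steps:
m = 4
T(O) = -4 + O
W(o, Y) = 1 (W(o, Y) = -3*(-⅓) = 1)
(((-44 + 50/(-8)) + W(T(1/(2 + m)), 0)) - 37)*152 = (((-44 + 50/(-8)) + 1) - 37)*152 = (((-44 + 50*(-⅛)) + 1) - 37)*152 = (((-44 - 25/4) + 1) - 37)*152 = ((-201/4 + 1) - 37)*152 = (-197/4 - 37)*152 = -345/4*152 = -13110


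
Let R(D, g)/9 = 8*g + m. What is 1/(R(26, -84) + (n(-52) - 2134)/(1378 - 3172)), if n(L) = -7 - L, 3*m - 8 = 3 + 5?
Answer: -1794/10761911 ≈ -0.00016670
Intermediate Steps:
m = 16/3 (m = 8/3 + (3 + 5)/3 = 8/3 + (⅓)*8 = 8/3 + 8/3 = 16/3 ≈ 5.3333)
R(D, g) = 48 + 72*g (R(D, g) = 9*(8*g + 16/3) = 9*(16/3 + 8*g) = 48 + 72*g)
1/(R(26, -84) + (n(-52) - 2134)/(1378 - 3172)) = 1/((48 + 72*(-84)) + ((-7 - 1*(-52)) - 2134)/(1378 - 3172)) = 1/((48 - 6048) + ((-7 + 52) - 2134)/(-1794)) = 1/(-6000 + (45 - 2134)*(-1/1794)) = 1/(-6000 - 2089*(-1/1794)) = 1/(-6000 + 2089/1794) = 1/(-10761911/1794) = -1794/10761911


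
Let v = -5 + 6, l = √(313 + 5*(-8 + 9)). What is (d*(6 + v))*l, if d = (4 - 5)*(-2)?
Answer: 14*√318 ≈ 249.66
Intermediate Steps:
l = √318 (l = √(313 + 5*1) = √(313 + 5) = √318 ≈ 17.833)
d = 2 (d = -1*(-2) = 2)
v = 1
(d*(6 + v))*l = (2*(6 + 1))*√318 = (2*7)*√318 = 14*√318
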